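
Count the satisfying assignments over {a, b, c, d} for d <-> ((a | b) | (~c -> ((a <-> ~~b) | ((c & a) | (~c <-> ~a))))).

8

Initial set: {(d <-> ((a | b) | (~c -> ((a <-> ~~b) | ((c & a) | (~c <-> ~a))))))}.
(d <-> ((a | b) | (~c -> ((a <-> ~~b) | ((c & a) | (~c <-> ~a)))))): β-rule — branch into d, ((a | b) | (~c -> ((a <-> ~~b) | ((c & a) | (~c <-> ~a)))))  //  ~d, ~((a | b) | (~c -> ((a <-> ~~b) | ((c & a) | (~c <-> ~a))))).
  branch 1 (add d, ((a | b) | (~c -> ((a <-> ~~b) | ((c & a) | (~c <-> ~a)))))):
    ((a | b) | (~c -> ((a <-> ~~b) | ((c & a) | (~c <-> ~a))))): β-rule — branch into (a | b)  //  (~c -> ((a <-> ~~b) | ((c & a) | (~c <-> ~a)))).
      branch 1.1 (add (a | b)):
        (a | b): β-rule — branch into a  //  b.
          branch 1.1.1 (add a):
            ○ open, literals {a=T, d=T}.
          branch 1.1.2 (add b):
            ○ open, literals {b=T, d=T}.
      branch 1.2 (add (~c -> ((a <-> ~~b) | ((c & a) | (~c <-> ~a))))):
        (~c -> ((a <-> ~~b) | ((c & a) | (~c <-> ~a)))): β-rule — branch into ~~c  //  ((a <-> ~~b) | ((c & a) | (~c <-> ~a))).
          branch 1.2.1 (add ~~c):
            ○ open, literals {c=T, d=T}.
          branch 1.2.2 (add ((a <-> ~~b) | ((c & a) | (~c <-> ~a)))):
            ((a <-> ~~b) | ((c & a) | (~c <-> ~a))): β-rule — branch into (a <-> ~~b)  //  ((c & a) | (~c <-> ~a)).
              branch 1.2.2.1 (add (a <-> ~~b)):
                (a <-> ~~b): β-rule — branch into a, ~~b  //  ~a, ~~~b.
                  branch 1.2.2.1.1 (add a, ~~b):
                    ~~b: drop double negation, giving b.
                    ○ open, literals {a=T, b=T, d=T}.
                  branch 1.2.2.1.2 (add ~a, ~~~b):
                    ~~~b: drop double negation, giving ~b.
                    ○ open, literals {a=F, b=F, d=T}.
              branch 1.2.2.2 (add ((c & a) | (~c <-> ~a))):
                ((c & a) | (~c <-> ~a)): β-rule — branch into (c & a)  //  (~c <-> ~a).
                  branch 1.2.2.2.1 (add (c & a)):
                    (c & a): α-rule — add c, a.
                    ○ open, literals {a=T, c=T, d=T}.
                  branch 1.2.2.2.2 (add (~c <-> ~a)):
                    (~c <-> ~a): β-rule — branch into ~c, ~a  //  ~~c, ~~a.
                      branch 1.2.2.2.2.1 (add ~c, ~a):
                        ○ open, literals {a=F, c=F, d=T}.
                      branch 1.2.2.2.2.2 (add ~~c, ~~a):
                        ○ open, literals {a=T, c=T, d=T}.
  branch 2 (add ~d, ~((a | b) | (~c -> ((a <-> ~~b) | ((c & a) | (~c <-> ~a)))))):
    ~((a | b) | (~c -> ((a <-> ~~b) | ((c & a) | (~c <-> ~a))))): α-rule — add ~(a | b), ~(~c -> ((a <-> ~~b) | ((c & a) | (~c <-> ~a)))).
    ~(a | b): α-rule — add ~a, ~b.
    ~(~c -> ((a <-> ~~b) | ((c & a) | (~c <-> ~a)))): α-rule — add ~c, ~((a <-> ~~b) | ((c & a) | (~c <-> ~a))).
    ~((a <-> ~~b) | ((c & a) | (~c <-> ~a))): α-rule — add ~(a <-> ~~b), ~((c & a) | (~c <-> ~a)).
    ~((c & a) | (~c <-> ~a)): α-rule — add ~(c & a), ~(~c <-> ~a).
    ~(a <-> ~~b): β-rule — branch into a, ~~~b  //  ~a, ~~b.
      branch 2.1 (add a, ~~~b):
        × closes — contains both a and ~a.
      branch 2.2 (add ~a, ~~b):
        ~~b: drop double negation, giving b.
        × closes — contains both b and ~b.
2 branches closed, 8 open.
Each open branch fixes some atoms; the unmentioned ones are free. Counting distinct full assignments: branch {a=T, d=T} (b, c) contributes 4 new; branch {b=T, d=T} (a, c) contributes 2 new; branch {c=T, d=T} (a, b) contributes 1 new; branch {a=T, b=T, d=T} (c) contributes 0 new; branch {a=F, b=F, d=T} (c) contributes 1 new; branch {a=T, c=T, d=T} (b) contributes 0 new; branch {a=F, c=F, d=T} (b) contributes 0 new; branch {a=T, c=T, d=T} (b) contributes 0 new. Total: 8.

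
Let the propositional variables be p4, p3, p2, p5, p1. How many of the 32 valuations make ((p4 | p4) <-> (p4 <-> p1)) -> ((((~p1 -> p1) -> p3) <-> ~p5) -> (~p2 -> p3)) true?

Initial set: {(((p4 | p4) <-> (p4 <-> p1)) -> ((((~p1 -> p1) -> p3) <-> ~p5) -> (~p2 -> p3)))}.
(((p4 | p4) <-> (p4 <-> p1)) -> ((((~p1 -> p1) -> p3) <-> ~p5) -> (~p2 -> p3))): β-rule — branch into ~((p4 | p4) <-> (p4 <-> p1))  //  ((((~p1 -> p1) -> p3) <-> ~p5) -> (~p2 -> p3)).
  branch 1 (add ~((p4 | p4) <-> (p4 <-> p1))):
    ~((p4 | p4) <-> (p4 <-> p1)): β-rule — branch into (p4 | p4), ~(p4 <-> p1)  //  ~(p4 | p4), (p4 <-> p1).
      branch 1.1 (add (p4 | p4), ~(p4 <-> p1)):
        (p4 | p4): β-rule — branch into p4  //  p4.
          branch 1.1.1 (add p4):
            ~(p4 <-> p1): β-rule — branch into p4, ~p1  //  ~p4, p1.
              branch 1.1.1.1 (add p4, ~p1):
                ○ open, literals {p1=false, p4=true}.
              branch 1.1.1.2 (add ~p4, p1):
                × closes — contains both p4 and ~p4.
          branch 1.1.2 (add p4):
            ~(p4 <-> p1): β-rule — branch into p4, ~p1  //  ~p4, p1.
              branch 1.1.2.1 (add p4, ~p1):
                ○ open, literals {p1=false, p4=true}.
              branch 1.1.2.2 (add ~p4, p1):
                × closes — contains both p4 and ~p4.
      branch 1.2 (add ~(p4 | p4), (p4 <-> p1)):
        ~(p4 | p4): α-rule — add ~p4, ~p4.
        (p4 <-> p1): β-rule — branch into p4, p1  //  ~p4, ~p1.
          branch 1.2.1 (add p4, p1):
            × closes — contains both p4 and ~p4.
          branch 1.2.2 (add ~p4, ~p1):
            ○ open, literals {p1=false, p4=false}.
  branch 2 (add ((((~p1 -> p1) -> p3) <-> ~p5) -> (~p2 -> p3))):
    ((((~p1 -> p1) -> p3) <-> ~p5) -> (~p2 -> p3)): β-rule — branch into ~(((~p1 -> p1) -> p3) <-> ~p5)  //  (~p2 -> p3).
      branch 2.1 (add ~(((~p1 -> p1) -> p3) <-> ~p5)):
        ~(((~p1 -> p1) -> p3) <-> ~p5): β-rule — branch into ((~p1 -> p1) -> p3), ~~p5  //  ~((~p1 -> p1) -> p3), ~p5.
          branch 2.1.1 (add ((~p1 -> p1) -> p3), ~~p5):
            ((~p1 -> p1) -> p3): β-rule — branch into ~(~p1 -> p1)  //  p3.
              branch 2.1.1.1 (add ~(~p1 -> p1)):
                ~(~p1 -> p1): α-rule — add ~p1, ~p1.
                ○ open, literals {p1=false, p5=true}.
              branch 2.1.1.2 (add p3):
                ○ open, literals {p3=true, p5=true}.
          branch 2.1.2 (add ~((~p1 -> p1) -> p3), ~p5):
            ~((~p1 -> p1) -> p3): α-rule — add (~p1 -> p1), ~p3.
            (~p1 -> p1): β-rule — branch into ~~p1  //  p1.
              branch 2.1.2.1 (add ~~p1):
                ○ open, literals {p1=true, p3=false, p5=false}.
              branch 2.1.2.2 (add p1):
                ○ open, literals {p1=true, p3=false, p5=false}.
      branch 2.2 (add (~p2 -> p3)):
        (~p2 -> p3): β-rule — branch into ~~p2  //  p3.
          branch 2.2.1 (add ~~p2):
            ○ open, literals {p2=true}.
          branch 2.2.2 (add p3):
            ○ open, literals {p3=true}.
3 branches closed, 9 open.
Each open branch fixes some atoms; the unmentioned ones are free. Counting distinct full assignments: branch {p1=false, p4=true} (p3, p2, p5) contributes 8 new; branch {p1=false, p4=true} (p3, p2, p5) contributes 0 new; branch {p1=false, p4=false} (p3, p2, p5) contributes 8 new; branch {p1=false, p5=true} (p4, p3, p2) contributes 0 new; branch {p3=true, p5=true} (p4, p2, p1) contributes 4 new; branch {p1=true, p3=false, p5=false} (p4, p2) contributes 4 new; branch {p1=true, p3=false, p5=false} (p4, p2) contributes 0 new; branch {p2=true} (p4, p3, p5, p1) contributes 4 new; branch {p3=true} (p4, p2, p5, p1) contributes 2 new. Total: 30.

30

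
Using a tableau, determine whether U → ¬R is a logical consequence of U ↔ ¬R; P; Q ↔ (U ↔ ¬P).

Yes

Initial set: {(U ↔ ¬R); P; (Q ↔ (U ↔ ¬P)); ¬(U → ¬R)}.
¬(U → ¬R): α-rule — add U, ¬¬R.
(U ↔ ¬R): β-rule — branch into U, ¬R  //  ¬U, ¬¬R.
  branch 1 (add U, ¬R):
    × closes — contains both R and ¬R.
  branch 2 (add ¬U, ¬¬R):
    × closes — contains both U and ¬U.
All 2 branches close.
Every branch closed, so the premises entail the conclusion.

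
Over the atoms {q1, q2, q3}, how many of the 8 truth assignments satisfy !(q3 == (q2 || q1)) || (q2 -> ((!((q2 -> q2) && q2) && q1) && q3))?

Initial set: {(!(q3 == (q2 || q1)) || (q2 -> ((!((q2 -> q2) && q2) && q1) && q3)))}.
(!(q3 == (q2 || q1)) || (q2 -> ((!((q2 -> q2) && q2) && q1) && q3))): β-rule — branch into !(q3 == (q2 || q1))  //  (q2 -> ((!((q2 -> q2) && q2) && q1) && q3)).
  branch 1 (add !(q3 == (q2 || q1))):
    !(q3 == (q2 || q1)): β-rule — branch into q3, !(q2 || q1)  //  !q3, (q2 || q1).
      branch 1.1 (add q3, !(q2 || q1)):
        !(q2 || q1): α-rule — add !q2, !q1.
        ○ open, literals {q1=F, q2=F, q3=T}.
      branch 1.2 (add !q3, (q2 || q1)):
        (q2 || q1): β-rule — branch into q2  //  q1.
          branch 1.2.1 (add q2):
            ○ open, literals {q2=T, q3=F}.
          branch 1.2.2 (add q1):
            ○ open, literals {q1=T, q3=F}.
  branch 2 (add (q2 -> ((!((q2 -> q2) && q2) && q1) && q3))):
    (q2 -> ((!((q2 -> q2) && q2) && q1) && q3)): β-rule — branch into !q2  //  ((!((q2 -> q2) && q2) && q1) && q3).
      branch 2.1 (add !q2):
        ○ open, literals {q2=F}.
      branch 2.2 (add ((!((q2 -> q2) && q2) && q1) && q3)):
        ((!((q2 -> q2) && q2) && q1) && q3): α-rule — add (!((q2 -> q2) && q2) && q1), q3.
        (!((q2 -> q2) && q2) && q1): α-rule — add !((q2 -> q2) && q2), q1.
        !((q2 -> q2) && q2): β-rule — branch into !(q2 -> q2)  //  !q2.
          branch 2.2.1 (add !(q2 -> q2)):
            !(q2 -> q2): α-rule — add q2, !q2.
            × closes — contains both q2 and !q2.
          branch 2.2.2 (add !q2):
            ○ open, literals {q1=T, q2=F, q3=T}.
1 branch closed, 5 open.
Each open branch fixes some atoms; the unmentioned ones are free. Counting distinct full assignments: branch {q1=F, q2=F, q3=T} (none free) contributes 1 new; branch {q2=T, q3=F} (q1) contributes 2 new; branch {q1=T, q3=F} (q2) contributes 1 new; branch {q2=F} (q1, q3) contributes 2 new; branch {q1=T, q2=F, q3=T} (none free) contributes 0 new. Total: 6.

6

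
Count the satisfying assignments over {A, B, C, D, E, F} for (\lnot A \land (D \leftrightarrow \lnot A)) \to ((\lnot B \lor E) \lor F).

62

Initial set: {((\lnot A \land (D \leftrightarrow \lnot A)) \to ((\lnot B \lor E) \lor F))}.
((\lnot A \land (D \leftrightarrow \lnot A)) \to ((\lnot B \lor E) \lor F)): β-rule — branch into \lnot (\lnot A \land (D \leftrightarrow \lnot A))  //  ((\lnot B \lor E) \lor F).
  branch 1 (add \lnot (\lnot A \land (D \leftrightarrow \lnot A))):
    \lnot (\lnot A \land (D \leftrightarrow \lnot A)): β-rule — branch into \lnot \lnot A  //  \lnot (D \leftrightarrow \lnot A).
      branch 1.1 (add \lnot \lnot A):
        ○ open, literals {A=T}.
      branch 1.2 (add \lnot (D \leftrightarrow \lnot A)):
        \lnot (D \leftrightarrow \lnot A): β-rule — branch into D, \lnot \lnot A  //  \lnot D, \lnot A.
          branch 1.2.1 (add D, \lnot \lnot A):
            ○ open, literals {A=T, D=T}.
          branch 1.2.2 (add \lnot D, \lnot A):
            ○ open, literals {A=F, D=F}.
  branch 2 (add ((\lnot B \lor E) \lor F)):
    ((\lnot B \lor E) \lor F): β-rule — branch into (\lnot B \lor E)  //  F.
      branch 2.1 (add (\lnot B \lor E)):
        (\lnot B \lor E): β-rule — branch into \lnot B  //  E.
          branch 2.1.1 (add \lnot B):
            ○ open, literals {B=F}.
          branch 2.1.2 (add E):
            ○ open, literals {E=T}.
      branch 2.2 (add F):
        ○ open, literals {F=T}.
0 branches closed, 6 open.
Each open branch fixes some atoms; the unmentioned ones are free. Counting distinct full assignments: branch {A=T} (B, C, D, E, F) contributes 32 new; branch {A=T, D=T} (B, C, E, F) contributes 0 new; branch {A=F, D=F} (B, C, E, F) contributes 16 new; branch {B=F} (A, C, D, E, F) contributes 8 new; branch {E=T} (A, B, C, D, F) contributes 4 new; branch {F=T} (A, B, C, D, E) contributes 2 new. Total: 62.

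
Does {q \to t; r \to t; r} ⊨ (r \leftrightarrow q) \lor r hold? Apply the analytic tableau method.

Yes

Initial set: {(q \to t); (r \to t); r; \lnot ((r \leftrightarrow q) \lor r)}.
\lnot ((r \leftrightarrow q) \lor r): α-rule — add \lnot (r \leftrightarrow q), \lnot r.
× closes — contains both r and \lnot r.
All 1 branch closes.
Every branch closed, so the premises entail the conclusion.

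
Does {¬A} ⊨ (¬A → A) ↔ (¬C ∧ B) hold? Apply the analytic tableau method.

Initial set: {¬A; ¬((¬A → A) ↔ (¬C ∧ B))}.
¬((¬A → A) ↔ (¬C ∧ B)): β-rule — branch into (¬A → A), ¬(¬C ∧ B)  //  ¬(¬A → A), (¬C ∧ B).
  branch 1 (add (¬A → A), ¬(¬C ∧ B)):
    (¬A → A): β-rule — branch into ¬¬A  //  A.
      branch 1.1 (add ¬¬A):
        × closes — contains both A and ¬A.
      branch 1.2 (add A):
        × closes — contains both A and ¬A.
  branch 2 (add ¬(¬A → A), (¬C ∧ B)):
    ¬(¬A → A): α-rule — add ¬A, ¬A.
    (¬C ∧ B): α-rule — add ¬C, B.
    ○ open, literals {A=0, B=1, C=0}.
2 branches closed, 1 open.
An open branch gives a countermodel: A=0, B=1, C=0 (unmentioned atoms arbitrary); the premises hold there but the conclusion fails.

No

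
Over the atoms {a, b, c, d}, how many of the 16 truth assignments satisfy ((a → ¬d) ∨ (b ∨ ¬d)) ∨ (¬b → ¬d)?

14

Initial set: {(((a → ¬d) ∨ (b ∨ ¬d)) ∨ (¬b → ¬d))}.
(((a → ¬d) ∨ (b ∨ ¬d)) ∨ (¬b → ¬d)): β-rule — branch into ((a → ¬d) ∨ (b ∨ ¬d))  //  (¬b → ¬d).
  branch 1 (add ((a → ¬d) ∨ (b ∨ ¬d))):
    ((a → ¬d) ∨ (b ∨ ¬d)): β-rule — branch into (a → ¬d)  //  (b ∨ ¬d).
      branch 1.1 (add (a → ¬d)):
        (a → ¬d): β-rule — branch into ¬a  //  ¬d.
          branch 1.1.1 (add ¬a):
            ○ open, literals {a=F}.
          branch 1.1.2 (add ¬d):
            ○ open, literals {d=F}.
      branch 1.2 (add (b ∨ ¬d)):
        (b ∨ ¬d): β-rule — branch into b  //  ¬d.
          branch 1.2.1 (add b):
            ○ open, literals {b=T}.
          branch 1.2.2 (add ¬d):
            ○ open, literals {d=F}.
  branch 2 (add (¬b → ¬d)):
    (¬b → ¬d): β-rule — branch into ¬¬b  //  ¬d.
      branch 2.1 (add ¬¬b):
        ○ open, literals {b=T}.
      branch 2.2 (add ¬d):
        ○ open, literals {d=F}.
0 branches closed, 6 open.
Each open branch fixes some atoms; the unmentioned ones are free. Counting distinct full assignments: branch {a=F} (b, c, d) contributes 8 new; branch {d=F} (a, b, c) contributes 4 new; branch {b=T} (a, c, d) contributes 2 new; branch {d=F} (a, b, c) contributes 0 new; branch {b=T} (a, c, d) contributes 0 new; branch {d=F} (a, b, c) contributes 0 new. Total: 14.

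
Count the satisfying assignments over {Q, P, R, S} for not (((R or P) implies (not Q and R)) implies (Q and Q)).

Initial set: {not (((R or P) implies (not Q and R)) implies (Q and Q))}.
not (((R or P) implies (not Q and R)) implies (Q and Q)): α-rule — add ((R or P) implies (not Q and R)), not (Q and Q).
((R or P) implies (not Q and R)): β-rule — branch into not (R or P)  //  (not Q and R).
  branch 1 (add not (R or P)):
    not (R or P): α-rule — add not R, not P.
    not (Q and Q): β-rule — branch into not Q  //  not Q.
      branch 1.1 (add not Q):
        ○ open, literals {P=F, Q=F, R=F}.
      branch 1.2 (add not Q):
        ○ open, literals {P=F, Q=F, R=F}.
  branch 2 (add (not Q and R)):
    (not Q and R): α-rule — add not Q, R.
    not (Q and Q): β-rule — branch into not Q  //  not Q.
      branch 2.1 (add not Q):
        ○ open, literals {Q=F, R=T}.
      branch 2.2 (add not Q):
        ○ open, literals {Q=F, R=T}.
0 branches closed, 4 open.
Each open branch fixes some atoms; the unmentioned ones are free. Counting distinct full assignments: branch {P=F, Q=F, R=F} (S) contributes 2 new; branch {P=F, Q=F, R=F} (S) contributes 0 new; branch {Q=F, R=T} (P, S) contributes 4 new; branch {Q=F, R=T} (P, S) contributes 0 new. Total: 6.

6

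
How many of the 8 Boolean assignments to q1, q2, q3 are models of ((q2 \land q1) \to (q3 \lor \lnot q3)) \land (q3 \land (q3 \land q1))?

2

Initial set: {(((q2 \land q1) \to (q3 \lor \lnot q3)) \land (q3 \land (q3 \land q1)))}.
(((q2 \land q1) \to (q3 \lor \lnot q3)) \land (q3 \land (q3 \land q1))): α-rule — add ((q2 \land q1) \to (q3 \lor \lnot q3)), (q3 \land (q3 \land q1)).
(q3 \land (q3 \land q1)): α-rule — add q3, (q3 \land q1).
(q3 \land q1): α-rule — add q3, q1.
((q2 \land q1) \to (q3 \lor \lnot q3)): β-rule — branch into \lnot (q2 \land q1)  //  (q3 \lor \lnot q3).
  branch 1 (add \lnot (q2 \land q1)):
    \lnot (q2 \land q1): β-rule — branch into \lnot q2  //  \lnot q1.
      branch 1.1 (add \lnot q2):
        ○ open, literals {q1=T, q2=F, q3=T}.
      branch 1.2 (add \lnot q1):
        × closes — contains both q1 and \lnot q1.
  branch 2 (add (q3 \lor \lnot q3)):
    (q3 \lor \lnot q3): β-rule — branch into q3  //  \lnot q3.
      branch 2.1 (add q3):
        ○ open, literals {q1=T, q3=T}.
      branch 2.2 (add \lnot q3):
        × closes — contains both q3 and \lnot q3.
2 branches closed, 2 open.
Each open branch fixes some atoms; the unmentioned ones are free. Counting distinct full assignments: branch {q1=T, q2=F, q3=T} (none free) contributes 1 new; branch {q1=T, q3=T} (q2) contributes 1 new. Total: 2.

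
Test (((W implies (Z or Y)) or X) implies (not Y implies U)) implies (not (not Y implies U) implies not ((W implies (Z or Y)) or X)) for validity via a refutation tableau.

Assume the negation and expand:
Initial set: {F ((((W implies (Z or Y)) or X) implies (not Y implies U)) implies (not (not Y implies U) implies not ((W implies (Z or Y)) or X)))}.
F ((((W implies (Z or Y)) or X) implies (not Y implies U)) implies (not (not Y implies U) implies not ((W implies (Z or Y)) or X))): α-rule — add T (((W implies (Z or Y)) or X) implies (not Y implies U)), F (not (not Y implies U) implies not ((W implies (Z or Y)) or X)).
F (not (not Y implies U) implies not ((W implies (Z or Y)) or X)): α-rule — add T not (not Y implies U), F not ((W implies (Z or Y)) or X).
T not (not Y implies U): α-rule — add T not Y, F U.
T (((W implies (Z or Y)) or X) implies (not Y implies U)): β-rule — branch into F ((W implies (Z or Y)) or X)  //  T (not Y implies U).
  branch 1 (add F ((W implies (Z or Y)) or X)):
    F ((W implies (Z or Y)) or X): α-rule — add F (W implies (Z or Y)), F X.
    F (W implies (Z or Y)): α-rule — add T W, F (Z or Y).
    F (Z or Y): α-rule — add F Z, F Y.
    F not ((W implies (Z or Y)) or X): β-rule — branch into T (W implies (Z or Y))  //  T X.
      branch 1.1 (add T (W implies (Z or Y))):
        T (W implies (Z or Y)): β-rule — branch into F W  //  T (Z or Y).
          branch 1.1.1 (add F W):
            × closes — contains both W and not W.
          branch 1.1.2 (add T (Z or Y)):
            T (Z or Y): β-rule — branch into T Z  //  T Y.
              branch 1.1.2.1 (add T Z):
                × closes — contains both Z and not Z.
              branch 1.1.2.2 (add T Y):
                × closes — contains both Y and not Y.
      branch 1.2 (add T X):
        × closes — contains both X and not X.
  branch 2 (add T (not Y implies U)):
    F not ((W implies (Z or Y)) or X): β-rule — branch into T (W implies (Z or Y))  //  T X.
      branch 2.1 (add T (W implies (Z or Y))):
        T (not Y implies U): β-rule — branch into F not Y  //  T U.
          branch 2.1.1 (add F not Y):
            × closes — contains both Y and not Y.
          branch 2.1.2 (add T U):
            × closes — contains both U and not U.
      branch 2.2 (add T X):
        T (not Y implies U): β-rule — branch into F not Y  //  T U.
          branch 2.2.1 (add F not Y):
            × closes — contains both Y and not Y.
          branch 2.2.2 (add T U):
            × closes — contains both U and not U.
All 8 branches close.
Every branch closed, so the negation is unsatisfiable and the formula is valid.

Valid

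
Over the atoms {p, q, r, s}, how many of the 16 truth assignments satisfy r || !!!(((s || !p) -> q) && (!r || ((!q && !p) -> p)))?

Initial set: {(r || !!!(((s || !p) -> q) && (!r || ((!q && !p) -> p))))}.
(r || !!!(((s || !p) -> q) && (!r || ((!q && !p) -> p)))): β-rule — branch into r  //  !!!(((s || !p) -> q) && (!r || ((!q && !p) -> p))).
  branch 1 (add r):
    ○ open, literals {r=T}.
  branch 2 (add !!!(((s || !p) -> q) && (!r || ((!q && !p) -> p)))):
    !!!(((s || !p) -> q) && (!r || ((!q && !p) -> p))): drop double negation, giving !(((s || !p) -> q) && (!r || ((!q && !p) -> p))).
    !(((s || !p) -> q) && (!r || ((!q && !p) -> p))): β-rule — branch into !((s || !p) -> q)  //  !(!r || ((!q && !p) -> p)).
      branch 2.1 (add !((s || !p) -> q)):
        !((s || !p) -> q): α-rule — add (s || !p), !q.
        (s || !p): β-rule — branch into s  //  !p.
          branch 2.1.1 (add s):
            ○ open, literals {q=F, s=T}.
          branch 2.1.2 (add !p):
            ○ open, literals {p=F, q=F}.
      branch 2.2 (add !(!r || ((!q && !p) -> p))):
        !(!r || ((!q && !p) -> p)): α-rule — add !!r, !((!q && !p) -> p).
        !((!q && !p) -> p): α-rule — add (!q && !p), !p.
        (!q && !p): α-rule — add !q, !p.
        ○ open, literals {p=F, q=F, r=T}.
0 branches closed, 4 open.
Each open branch fixes some atoms; the unmentioned ones are free. Counting distinct full assignments: branch {r=T} (p, q, s) contributes 8 new; branch {q=F, s=T} (p, r) contributes 2 new; branch {p=F, q=F} (r, s) contributes 1 new; branch {p=F, q=F, r=T} (s) contributes 0 new. Total: 11.

11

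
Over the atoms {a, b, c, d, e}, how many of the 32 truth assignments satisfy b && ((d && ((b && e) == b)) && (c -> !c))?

Initial set: {T (b && ((d && ((b && e) == b)) && (c -> !c)))}.
T (b && ((d && ((b && e) == b)) && (c -> !c))): α-rule — add T b, T ((d && ((b && e) == b)) && (c -> !c)).
T ((d && ((b && e) == b)) && (c -> !c)): α-rule — add T (d && ((b && e) == b)), T (c -> !c).
T (d && ((b && e) == b)): α-rule — add T d, T ((b && e) == b).
T (c -> !c): β-rule — branch into F c  //  T !c.
  branch 1 (add F c):
    T ((b && e) == b): β-rule — branch into T (b && e), T b  //  F (b && e), F b.
      branch 1.1 (add T (b && e), T b):
        T (b && e): α-rule — add T b, T e.
        ○ open, literals {b=1, c=0, d=1, e=1}.
      branch 1.2 (add F (b && e), F b):
        × closes — contains both b and !b.
  branch 2 (add T !c):
    T ((b && e) == b): β-rule — branch into T (b && e), T b  //  F (b && e), F b.
      branch 2.1 (add T (b && e), T b):
        T (b && e): α-rule — add T b, T e.
        ○ open, literals {b=1, c=0, d=1, e=1}.
      branch 2.2 (add F (b && e), F b):
        × closes — contains both b and !b.
2 branches closed, 2 open.
Each open branch fixes some atoms; the unmentioned ones are free. Counting distinct full assignments: branch {b=1, c=0, d=1, e=1} (a) contributes 2 new; branch {b=1, c=0, d=1, e=1} (a) contributes 0 new. Total: 2.

2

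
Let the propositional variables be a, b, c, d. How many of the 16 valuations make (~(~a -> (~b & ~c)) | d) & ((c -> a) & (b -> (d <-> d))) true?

7

Initial set: {((~(~a -> (~b & ~c)) | d) & ((c -> a) & (b -> (d <-> d))))}.
((~(~a -> (~b & ~c)) | d) & ((c -> a) & (b -> (d <-> d)))): α-rule — add (~(~a -> (~b & ~c)) | d), ((c -> a) & (b -> (d <-> d))).
((c -> a) & (b -> (d <-> d))): α-rule — add (c -> a), (b -> (d <-> d)).
(~(~a -> (~b & ~c)) | d): β-rule — branch into ~(~a -> (~b & ~c))  //  d.
  branch 1 (add ~(~a -> (~b & ~c))):
    ~(~a -> (~b & ~c)): α-rule — add ~a, ~(~b & ~c).
    (c -> a): β-rule — branch into ~c  //  a.
      branch 1.1 (add ~c):
        (b -> (d <-> d)): β-rule — branch into ~b  //  (d <-> d).
          branch 1.1.1 (add ~b):
            ~(~b & ~c): β-rule — branch into ~~b  //  ~~c.
              branch 1.1.1.1 (add ~~b):
                × closes — contains both b and ~b.
              branch 1.1.1.2 (add ~~c):
                × closes — contains both c and ~c.
          branch 1.1.2 (add (d <-> d)):
            ~(~b & ~c): β-rule — branch into ~~b  //  ~~c.
              branch 1.1.2.1 (add ~~b):
                (d <-> d): β-rule — branch into d, d  //  ~d, ~d.
                  branch 1.1.2.1.1 (add d, d):
                    ○ open, literals {a=F, b=T, c=F, d=T}.
                  branch 1.1.2.1.2 (add ~d, ~d):
                    ○ open, literals {a=F, b=T, c=F, d=F}.
              branch 1.1.2.2 (add ~~c):
                × closes — contains both c and ~c.
      branch 1.2 (add a):
        × closes — contains both a and ~a.
  branch 2 (add d):
    (c -> a): β-rule — branch into ~c  //  a.
      branch 2.1 (add ~c):
        (b -> (d <-> d)): β-rule — branch into ~b  //  (d <-> d).
          branch 2.1.1 (add ~b):
            ○ open, literals {b=F, c=F, d=T}.
          branch 2.1.2 (add (d <-> d)):
            (d <-> d): β-rule — branch into d, d  //  ~d, ~d.
              branch 2.1.2.1 (add d, d):
                ○ open, literals {c=F, d=T}.
              branch 2.1.2.2 (add ~d, ~d):
                × closes — contains both d and ~d.
      branch 2.2 (add a):
        (b -> (d <-> d)): β-rule — branch into ~b  //  (d <-> d).
          branch 2.2.1 (add ~b):
            ○ open, literals {a=T, b=F, d=T}.
          branch 2.2.2 (add (d <-> d)):
            (d <-> d): β-rule — branch into d, d  //  ~d, ~d.
              branch 2.2.2.1 (add d, d):
                ○ open, literals {a=T, d=T}.
              branch 2.2.2.2 (add ~d, ~d):
                × closes — contains both d and ~d.
6 branches closed, 6 open.
Each open branch fixes some atoms; the unmentioned ones are free. Counting distinct full assignments: branch {a=F, b=T, c=F, d=T} (none free) contributes 1 new; branch {a=F, b=T, c=F, d=F} (none free) contributes 1 new; branch {b=F, c=F, d=T} (a) contributes 2 new; branch {c=F, d=T} (a, b) contributes 1 new; branch {a=T, b=F, d=T} (c) contributes 1 new; branch {a=T, d=T} (b, c) contributes 1 new. Total: 7.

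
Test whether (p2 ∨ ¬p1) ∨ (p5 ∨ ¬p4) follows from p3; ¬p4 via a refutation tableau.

Initial set: {p3; ¬p4; ¬((p2 ∨ ¬p1) ∨ (p5 ∨ ¬p4))}.
¬((p2 ∨ ¬p1) ∨ (p5 ∨ ¬p4)): α-rule — add ¬(p2 ∨ ¬p1), ¬(p5 ∨ ¬p4).
¬(p2 ∨ ¬p1): α-rule — add ¬p2, ¬¬p1.
¬(p5 ∨ ¬p4): α-rule — add ¬p5, ¬¬p4.
× closes — contains both p4 and ¬p4.
All 1 branch closes.
Every branch closed, so the premises entail the conclusion.

Yes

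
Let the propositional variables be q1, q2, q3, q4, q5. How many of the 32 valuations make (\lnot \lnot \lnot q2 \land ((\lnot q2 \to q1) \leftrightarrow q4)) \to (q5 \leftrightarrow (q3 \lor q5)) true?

Initial set: {T ((\lnot \lnot \lnot q2 \land ((\lnot q2 \to q1) \leftrightarrow q4)) \to (q5 \leftrightarrow (q3 \lor q5)))}.
T ((\lnot \lnot \lnot q2 \land ((\lnot q2 \to q1) \leftrightarrow q4)) \to (q5 \leftrightarrow (q3 \lor q5))): β-rule — branch into F (\lnot \lnot \lnot q2 \land ((\lnot q2 \to q1) \leftrightarrow q4))  //  T (q5 \leftrightarrow (q3 \lor q5)).
  branch 1 (add F (\lnot \lnot \lnot q2 \land ((\lnot q2 \to q1) \leftrightarrow q4))):
    F (\lnot \lnot \lnot q2 \land ((\lnot q2 \to q1) \leftrightarrow q4)): β-rule — branch into F \lnot \lnot \lnot q2  //  F ((\lnot q2 \to q1) \leftrightarrow q4).
      branch 1.1 (add F \lnot \lnot \lnot q2):
        F \lnot \lnot \lnot q2: drop double negation, giving F \lnot q2.
        ○ open, literals {q2=1}.
      branch 1.2 (add F ((\lnot q2 \to q1) \leftrightarrow q4)):
        F ((\lnot q2 \to q1) \leftrightarrow q4): β-rule — branch into T (\lnot q2 \to q1), F q4  //  F (\lnot q2 \to q1), T q4.
          branch 1.2.1 (add T (\lnot q2 \to q1), F q4):
            T (\lnot q2 \to q1): β-rule — branch into F \lnot q2  //  T q1.
              branch 1.2.1.1 (add F \lnot q2):
                ○ open, literals {q2=1, q4=0}.
              branch 1.2.1.2 (add T q1):
                ○ open, literals {q1=1, q4=0}.
          branch 1.2.2 (add F (\lnot q2 \to q1), T q4):
            F (\lnot q2 \to q1): α-rule — add T \lnot q2, F q1.
            ○ open, literals {q1=0, q2=0, q4=1}.
  branch 2 (add T (q5 \leftrightarrow (q3 \lor q5))):
    T (q5 \leftrightarrow (q3 \lor q5)): β-rule — branch into T q5, T (q3 \lor q5)  //  F q5, F (q3 \lor q5).
      branch 2.1 (add T q5, T (q3 \lor q5)):
        T (q3 \lor q5): β-rule — branch into T q3  //  T q5.
          branch 2.1.1 (add T q3):
            ○ open, literals {q3=1, q5=1}.
          branch 2.1.2 (add T q5):
            ○ open, literals {q5=1}.
      branch 2.2 (add F q5, F (q3 \lor q5)):
        F (q3 \lor q5): α-rule — add F q3, F q5.
        ○ open, literals {q3=0, q5=0}.
0 branches closed, 7 open.
Each open branch fixes some atoms; the unmentioned ones are free. Counting distinct full assignments: branch {q2=1} (q1, q3, q4, q5) contributes 16 new; branch {q2=1, q4=0} (q1, q3, q5) contributes 0 new; branch {q1=1, q4=0} (q2, q3, q5) contributes 4 new; branch {q1=0, q2=0, q4=1} (q3, q5) contributes 4 new; branch {q3=1, q5=1} (q1, q2, q4) contributes 2 new; branch {q5=1} (q1, q2, q3, q4) contributes 2 new; branch {q3=0, q5=0} (q1, q2, q4) contributes 2 new. Total: 30.

30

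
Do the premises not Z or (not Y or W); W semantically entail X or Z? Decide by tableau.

Initial set: {(not Z or (not Y or W)); W; not (X or Z)}.
not (X or Z): α-rule — add not X, not Z.
(not Z or (not Y or W)): β-rule — branch into not Z  //  (not Y or W).
  branch 1 (add not Z):
    ○ open, literals {W=true, X=false, Z=false}.
  branch 2 (add (not Y or W)):
    (not Y or W): β-rule — branch into not Y  //  W.
      branch 2.1 (add not Y):
        ○ open, literals {W=true, X=false, Y=false, Z=false}.
      branch 2.2 (add W):
        ○ open, literals {W=true, X=false, Z=false}.
0 branches closed, 3 open.
An open branch gives a countermodel: W=true, X=false, Z=false (unmentioned atoms arbitrary); the premises hold there but the conclusion fails.

No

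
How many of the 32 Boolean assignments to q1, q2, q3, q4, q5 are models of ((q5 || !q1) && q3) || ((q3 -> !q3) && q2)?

Initial set: {T (((q5 || !q1) && q3) || ((q3 -> !q3) && q2))}.
T (((q5 || !q1) && q3) || ((q3 -> !q3) && q2)): β-rule — branch into T ((q5 || !q1) && q3)  //  T ((q3 -> !q3) && q2).
  branch 1 (add T ((q5 || !q1) && q3)):
    T ((q5 || !q1) && q3): α-rule — add T (q5 || !q1), T q3.
    T (q5 || !q1): β-rule — branch into T q5  //  T !q1.
      branch 1.1 (add T q5):
        ○ open, literals {q3=T, q5=T}.
      branch 1.2 (add T !q1):
        ○ open, literals {q1=F, q3=T}.
  branch 2 (add T ((q3 -> !q3) && q2)):
    T ((q3 -> !q3) && q2): α-rule — add T (q3 -> !q3), T q2.
    T (q3 -> !q3): β-rule — branch into F q3  //  T !q3.
      branch 2.1 (add F q3):
        ○ open, literals {q2=T, q3=F}.
      branch 2.2 (add T !q3):
        ○ open, literals {q2=T, q3=F}.
0 branches closed, 4 open.
Each open branch fixes some atoms; the unmentioned ones are free. Counting distinct full assignments: branch {q3=T, q5=T} (q1, q2, q4) contributes 8 new; branch {q1=F, q3=T} (q2, q4, q5) contributes 4 new; branch {q2=T, q3=F} (q1, q4, q5) contributes 8 new; branch {q2=T, q3=F} (q1, q4, q5) contributes 0 new. Total: 20.

20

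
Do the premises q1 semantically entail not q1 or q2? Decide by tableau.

No

Initial set: {q1; not (not q1 or q2)}.
not (not q1 or q2): α-rule — add not not q1, not q2.
○ open, literals {q1=true, q2=false}.
0 branches closed, 1 open.
An open branch gives a countermodel: q1=true, q2=false (unmentioned atoms arbitrary); the premises hold there but the conclusion fails.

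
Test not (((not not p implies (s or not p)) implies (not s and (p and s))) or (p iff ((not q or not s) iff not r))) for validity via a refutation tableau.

Not valid

Assume the negation and expand:
Initial set: {not not (((not not p implies (s or not p)) implies (not s and (p and s))) or (p iff ((not q or not s) iff not r)))}.
not not (((not not p implies (s or not p)) implies (not s and (p and s))) or (p iff ((not q or not s) iff not r))): β-rule — branch into ((not not p implies (s or not p)) implies (not s and (p and s)))  //  (p iff ((not q or not s) iff not r)).
  branch 1 (add ((not not p implies (s or not p)) implies (not s and (p and s)))):
    ((not not p implies (s or not p)) implies (not s and (p and s))): β-rule — branch into not (not not p implies (s or not p))  //  (not s and (p and s)).
      branch 1.1 (add not (not not p implies (s or not p))):
        not (not not p implies (s or not p)): α-rule — add not not p, not (s or not p).
        not not p: drop double negation, giving p.
        not (s or not p): α-rule — add not s, not not p.
        ○ open, literals {p=true, s=false}.
      branch 1.2 (add (not s and (p and s))):
        (not s and (p and s)): α-rule — add not s, (p and s).
        (p and s): α-rule — add p, s.
        × closes — contains both s and not s.
  branch 2 (add (p iff ((not q or not s) iff not r))):
    (p iff ((not q or not s) iff not r)): β-rule — branch into p, ((not q or not s) iff not r)  //  not p, not ((not q or not s) iff not r).
      branch 2.1 (add p, ((not q or not s) iff not r)):
        ((not q or not s) iff not r): β-rule — branch into (not q or not s), not r  //  not (not q or not s), not not r.
          branch 2.1.1 (add (not q or not s), not r):
            (not q or not s): β-rule — branch into not q  //  not s.
              branch 2.1.1.1 (add not q):
                ○ open, literals {p=true, q=false, r=false}.
              branch 2.1.1.2 (add not s):
                ○ open, literals {p=true, r=false, s=false}.
          branch 2.1.2 (add not (not q or not s), not not r):
            not (not q or not s): α-rule — add not not q, not not s.
            ○ open, literals {p=true, q=true, r=true, s=true}.
      branch 2.2 (add not p, not ((not q or not s) iff not r)):
        not ((not q or not s) iff not r): β-rule — branch into (not q or not s), not not r  //  not (not q or not s), not r.
          branch 2.2.1 (add (not q or not s), not not r):
            (not q or not s): β-rule — branch into not q  //  not s.
              branch 2.2.1.1 (add not q):
                ○ open, literals {p=false, q=false, r=true}.
              branch 2.2.1.2 (add not s):
                ○ open, literals {p=false, r=true, s=false}.
          branch 2.2.2 (add not (not q or not s), not r):
            not (not q or not s): α-rule — add not not q, not not s.
            ○ open, literals {p=false, q=true, r=false, s=true}.
1 branch closed, 7 open.
An open branch gives a countermodel: p=true, s=false (unmentioned atoms arbitrary); under it the original formula is false.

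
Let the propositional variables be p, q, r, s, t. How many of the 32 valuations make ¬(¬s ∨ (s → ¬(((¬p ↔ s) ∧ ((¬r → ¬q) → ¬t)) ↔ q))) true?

Initial set: {T ¬(¬s ∨ (s → ¬(((¬p ↔ s) ∧ ((¬r → ¬q) → ¬t)) ↔ q)))}.
T ¬(¬s ∨ (s → ¬(((¬p ↔ s) ∧ ((¬r → ¬q) → ¬t)) ↔ q))): α-rule — add F ¬s, F (s → ¬(((¬p ↔ s) ∧ ((¬r → ¬q) → ¬t)) ↔ q)).
F (s → ¬(((¬p ↔ s) ∧ ((¬r → ¬q) → ¬t)) ↔ q)): α-rule — add T s, F ¬(((¬p ↔ s) ∧ ((¬r → ¬q) → ¬t)) ↔ q).
F ¬(((¬p ↔ s) ∧ ((¬r → ¬q) → ¬t)) ↔ q): β-rule — branch into T ((¬p ↔ s) ∧ ((¬r → ¬q) → ¬t)), T q  //  F ((¬p ↔ s) ∧ ((¬r → ¬q) → ¬t)), F q.
  branch 1 (add T ((¬p ↔ s) ∧ ((¬r → ¬q) → ¬t)), T q):
    T ((¬p ↔ s) ∧ ((¬r → ¬q) → ¬t)): α-rule — add T (¬p ↔ s), T ((¬r → ¬q) → ¬t).
    T (¬p ↔ s): β-rule — branch into T ¬p, T s  //  F ¬p, F s.
      branch 1.1 (add T ¬p, T s):
        T ((¬r → ¬q) → ¬t): β-rule — branch into F (¬r → ¬q)  //  T ¬t.
          branch 1.1.1 (add F (¬r → ¬q)):
            F (¬r → ¬q): α-rule — add T ¬r, F ¬q.
            ○ open, literals {p=false, q=true, r=false, s=true}.
          branch 1.1.2 (add T ¬t):
            ○ open, literals {p=false, q=true, s=true, t=false}.
      branch 1.2 (add F ¬p, F s):
        × closes — contains both s and ¬s.
  branch 2 (add F ((¬p ↔ s) ∧ ((¬r → ¬q) → ¬t)), F q):
    F ((¬p ↔ s) ∧ ((¬r → ¬q) → ¬t)): β-rule — branch into F (¬p ↔ s)  //  F ((¬r → ¬q) → ¬t).
      branch 2.1 (add F (¬p ↔ s)):
        F (¬p ↔ s): β-rule — branch into T ¬p, F s  //  F ¬p, T s.
          branch 2.1.1 (add T ¬p, F s):
            × closes — contains both s and ¬s.
          branch 2.1.2 (add F ¬p, T s):
            ○ open, literals {p=true, q=false, s=true}.
      branch 2.2 (add F ((¬r → ¬q) → ¬t)):
        F ((¬r → ¬q) → ¬t): α-rule — add T (¬r → ¬q), F ¬t.
        T (¬r → ¬q): β-rule — branch into F ¬r  //  T ¬q.
          branch 2.2.1 (add F ¬r):
            ○ open, literals {q=false, r=true, s=true, t=true}.
          branch 2.2.2 (add T ¬q):
            ○ open, literals {q=false, s=true, t=true}.
2 branches closed, 5 open.
Each open branch fixes some atoms; the unmentioned ones are free. Counting distinct full assignments: branch {p=false, q=true, r=false, s=true} (t) contributes 2 new; branch {p=false, q=true, s=true, t=false} (r) contributes 1 new; branch {p=true, q=false, s=true} (r, t) contributes 4 new; branch {q=false, r=true, s=true, t=true} (p) contributes 1 new; branch {q=false, s=true, t=true} (p, r) contributes 1 new. Total: 9.

9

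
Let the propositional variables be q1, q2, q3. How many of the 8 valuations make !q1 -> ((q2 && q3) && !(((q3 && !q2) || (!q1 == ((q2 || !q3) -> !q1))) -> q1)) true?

Initial set: {(!q1 -> ((q2 && q3) && !(((q3 && !q2) || (!q1 == ((q2 || !q3) -> !q1))) -> q1)))}.
(!q1 -> ((q2 && q3) && !(((q3 && !q2) || (!q1 == ((q2 || !q3) -> !q1))) -> q1))): β-rule — branch into !!q1  //  ((q2 && q3) && !(((q3 && !q2) || (!q1 == ((q2 || !q3) -> !q1))) -> q1)).
  branch 1 (add !!q1):
    ○ open, literals {q1=1}.
  branch 2 (add ((q2 && q3) && !(((q3 && !q2) || (!q1 == ((q2 || !q3) -> !q1))) -> q1))):
    ((q2 && q3) && !(((q3 && !q2) || (!q1 == ((q2 || !q3) -> !q1))) -> q1)): α-rule — add (q2 && q3), !(((q3 && !q2) || (!q1 == ((q2 || !q3) -> !q1))) -> q1).
    (q2 && q3): α-rule — add q2, q3.
    !(((q3 && !q2) || (!q1 == ((q2 || !q3) -> !q1))) -> q1): α-rule — add ((q3 && !q2) || (!q1 == ((q2 || !q3) -> !q1))), !q1.
    ((q3 && !q2) || (!q1 == ((q2 || !q3) -> !q1))): β-rule — branch into (q3 && !q2)  //  (!q1 == ((q2 || !q3) -> !q1)).
      branch 2.1 (add (q3 && !q2)):
        (q3 && !q2): α-rule — add q3, !q2.
        × closes — contains both q2 and !q2.
      branch 2.2 (add (!q1 == ((q2 || !q3) -> !q1))):
        (!q1 == ((q2 || !q3) -> !q1)): β-rule — branch into !q1, ((q2 || !q3) -> !q1)  //  !!q1, !((q2 || !q3) -> !q1).
          branch 2.2.1 (add !q1, ((q2 || !q3) -> !q1)):
            ((q2 || !q3) -> !q1): β-rule — branch into !(q2 || !q3)  //  !q1.
              branch 2.2.1.1 (add !(q2 || !q3)):
                !(q2 || !q3): α-rule — add !q2, !!q3.
                × closes — contains both q2 and !q2.
              branch 2.2.1.2 (add !q1):
                ○ open, literals {q1=0, q2=1, q3=1}.
          branch 2.2.2 (add !!q1, !((q2 || !q3) -> !q1)):
            × closes — contains both q1 and !q1.
3 branches closed, 2 open.
Each open branch fixes some atoms; the unmentioned ones are free. Counting distinct full assignments: branch {q1=1} (q2, q3) contributes 4 new; branch {q1=0, q2=1, q3=1} (none free) contributes 1 new. Total: 5.

5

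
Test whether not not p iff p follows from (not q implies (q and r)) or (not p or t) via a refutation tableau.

Initial set: {((not q implies (q and r)) or (not p or t)); not (not not p iff p)}.
((not q implies (q and r)) or (not p or t)): β-rule — branch into (not q implies (q and r))  //  (not p or t).
  branch 1 (add (not q implies (q and r))):
    not (not not p iff p): β-rule — branch into not not p, not p  //  not not not p, p.
      branch 1.1 (add not not p, not p):
        not not p: drop double negation, giving p.
        × closes — contains both p and not p.
      branch 1.2 (add not not not p, p):
        not not not p: drop double negation, giving not p.
        × closes — contains both p and not p.
  branch 2 (add (not p or t)):
    not (not not p iff p): β-rule — branch into not not p, not p  //  not not not p, p.
      branch 2.1 (add not not p, not p):
        not not p: drop double negation, giving p.
        × closes — contains both p and not p.
      branch 2.2 (add not not not p, p):
        not not not p: drop double negation, giving not p.
        × closes — contains both p and not p.
All 4 branches close.
Every branch closed, so the premises entail the conclusion.

Yes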